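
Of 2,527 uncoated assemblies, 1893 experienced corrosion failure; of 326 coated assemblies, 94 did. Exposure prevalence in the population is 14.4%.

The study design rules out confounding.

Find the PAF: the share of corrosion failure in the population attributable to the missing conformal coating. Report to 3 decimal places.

PAF ≈ 0.187

p₁ = P(outcome | exposed) = 1893/2527 = 0.74911
p₀ = P(outcome | unexposed) = 94/326 = 0.28834
Overall risk P(Y=1) = π·p₁ + (1−π)·p₀ = 0.144×0.74911 + 0.856×0.28834 = 0.35469.
Under exogeneity, PAF = [P(Y=1) − p₀] / P(Y=1).
PAF = (0.35469 − 0.28834) / 0.35469 ≈ 0.1871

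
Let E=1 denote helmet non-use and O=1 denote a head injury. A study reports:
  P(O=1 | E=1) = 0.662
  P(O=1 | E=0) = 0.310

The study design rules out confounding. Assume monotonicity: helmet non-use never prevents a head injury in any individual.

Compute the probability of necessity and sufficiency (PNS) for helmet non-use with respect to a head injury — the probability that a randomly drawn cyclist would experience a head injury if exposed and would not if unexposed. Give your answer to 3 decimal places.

Let p₁ = 0.662, p₀ = 0.31.
Under exogeneity and monotonicity, PNS = p₁ − p₀.
PNS = 0.662 − 0.31 = 0.352

PNS ≈ 0.352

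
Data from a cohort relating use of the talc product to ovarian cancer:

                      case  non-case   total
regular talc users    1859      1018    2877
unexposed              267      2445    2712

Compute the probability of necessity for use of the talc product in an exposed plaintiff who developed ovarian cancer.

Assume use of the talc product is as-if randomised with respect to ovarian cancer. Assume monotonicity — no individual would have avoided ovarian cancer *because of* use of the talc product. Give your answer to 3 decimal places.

p₁ = P(outcome | exposed) = 1859/2877 = 0.64616
p₀ = P(outcome | unexposed) = 267/2712 = 0.098451
Under exogeneity and monotonicity, PN = (p₁ − p₀)/p₁.
PN = (0.64616 − 0.098451) / 0.64616 ≈ 0.8476

PN ≈ 0.848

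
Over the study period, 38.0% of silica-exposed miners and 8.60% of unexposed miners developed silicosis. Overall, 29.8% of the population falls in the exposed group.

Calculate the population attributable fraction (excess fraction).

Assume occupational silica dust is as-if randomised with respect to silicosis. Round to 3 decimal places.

p₁ = 0.38, p₀ = 0.086.
Overall risk P(Y=1) = π·p₁ + (1−π)·p₀ = 0.298×0.38 + 0.702×0.086 = 0.17361.
Under exogeneity, PAF = [P(Y=1) − p₀] / P(Y=1).
PAF = (0.17361 − 0.086) / 0.17361 ≈ 0.5046

PAF ≈ 0.505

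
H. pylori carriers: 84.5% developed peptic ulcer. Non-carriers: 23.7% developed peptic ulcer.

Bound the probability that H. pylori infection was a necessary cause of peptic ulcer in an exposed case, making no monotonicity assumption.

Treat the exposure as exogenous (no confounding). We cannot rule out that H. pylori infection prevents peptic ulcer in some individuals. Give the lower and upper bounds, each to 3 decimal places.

p₁ = 0.845, p₀ = 0.237.
Under exogeneity alone the bounds on PN are max{0,(p₁−p₀)/p₁} ≤ PN ≤ min{1,(1−p₀)/p₁}.
  lower = (p₁ − p₀)/p₁ = 0.608 / 0.845 ≈ 0.7195
  upper = min{1, (1 − p₀)/p₁} = 0.763 / 0.845 ≈ 0.9030

0.720 ≤ PN ≤ 0.903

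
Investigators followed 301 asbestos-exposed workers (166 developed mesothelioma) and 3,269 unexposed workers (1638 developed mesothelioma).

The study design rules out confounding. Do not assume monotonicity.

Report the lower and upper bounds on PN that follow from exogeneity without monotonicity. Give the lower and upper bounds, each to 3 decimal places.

p₁ = P(outcome | exposed) = 166/301 = 0.5515
p₀ = P(outcome | unexposed) = 1638/3269 = 0.50107
Under exogeneity alone the bounds on PN are max{0,(p₁−p₀)/p₁} ≤ PN ≤ min{1,(1−p₀)/p₁}.
  lower = (p₁ − p₀)/p₁ = 0.050424 / 0.5515 ≈ 0.0914
  upper = min{1, (1 − p₀)/p₁} = 0.49893 / 0.5515 ≈ 0.9047

0.091 ≤ PN ≤ 0.905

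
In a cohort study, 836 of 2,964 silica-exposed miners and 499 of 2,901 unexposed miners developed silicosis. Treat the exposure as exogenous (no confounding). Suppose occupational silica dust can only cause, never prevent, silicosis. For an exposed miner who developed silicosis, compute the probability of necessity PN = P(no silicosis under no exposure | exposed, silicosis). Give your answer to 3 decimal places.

PN ≈ 0.390

p₁ = P(outcome | exposed) = 836/2964 = 0.28205
p₀ = P(outcome | unexposed) = 499/2901 = 0.17201
Under exogeneity and monotonicity, PN = (p₁ − p₀) / p₁.
PN = (0.28205 − 0.17201) / 0.28205 = 0.11004 / 0.28205 ≈ 0.3901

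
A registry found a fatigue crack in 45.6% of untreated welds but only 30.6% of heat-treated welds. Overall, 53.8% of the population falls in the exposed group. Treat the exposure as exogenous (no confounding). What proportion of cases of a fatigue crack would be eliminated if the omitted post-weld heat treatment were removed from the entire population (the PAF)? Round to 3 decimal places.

PAF ≈ 0.209

p₁ = 0.456, p₀ = 0.306.
Overall risk P(Y=1) = π·p₁ + (1−π)·p₀ = 0.538×0.456 + 0.462×0.306 = 0.3867.
Under exogeneity, PAF = [P(Y=1) − p₀] / P(Y=1).
PAF = (0.3867 − 0.306) / 0.3867 ≈ 0.2087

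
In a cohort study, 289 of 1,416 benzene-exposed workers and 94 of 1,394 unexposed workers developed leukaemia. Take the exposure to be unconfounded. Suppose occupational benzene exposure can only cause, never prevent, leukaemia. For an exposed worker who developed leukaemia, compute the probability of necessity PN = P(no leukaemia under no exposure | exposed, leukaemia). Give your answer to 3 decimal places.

PN ≈ 0.670

p₁ = P(outcome | exposed) = 289/1416 = 0.2041
p₀ = P(outcome | unexposed) = 94/1394 = 0.067432
Under exogeneity and monotonicity, PN = (p₁ − p₀) / p₁.
PN = (0.2041 − 0.067432) / 0.2041 = 0.13666 / 0.2041 ≈ 0.6696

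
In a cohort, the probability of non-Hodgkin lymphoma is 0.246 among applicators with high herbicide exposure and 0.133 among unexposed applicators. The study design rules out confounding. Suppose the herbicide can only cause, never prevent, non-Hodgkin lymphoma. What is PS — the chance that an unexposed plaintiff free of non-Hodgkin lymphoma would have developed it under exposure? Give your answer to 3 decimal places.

Let p₁ = 0.246, p₀ = 0.133.
Under exogeneity and monotonicity, PS = (p₁ − p₀) / (1 − p₀).
PS = (0.246 − 0.133) / (1 − 0.133) = 0.113 / 0.867 ≈ 0.1303

PS ≈ 0.130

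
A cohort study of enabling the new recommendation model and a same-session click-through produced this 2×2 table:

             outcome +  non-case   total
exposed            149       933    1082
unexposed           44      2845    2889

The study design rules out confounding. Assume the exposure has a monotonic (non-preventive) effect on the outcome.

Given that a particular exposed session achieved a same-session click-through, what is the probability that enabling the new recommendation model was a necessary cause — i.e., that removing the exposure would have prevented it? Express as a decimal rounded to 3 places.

PN ≈ 0.889

p₁ = P(outcome | exposed) = 149/1082 = 0.13771
p₀ = P(outcome | unexposed) = 44/2889 = 0.01523
Under exogeneity and monotonicity, PN = (p₁ − p₀)/p₁.
PN = (0.13771 − 0.01523) / 0.13771 ≈ 0.8894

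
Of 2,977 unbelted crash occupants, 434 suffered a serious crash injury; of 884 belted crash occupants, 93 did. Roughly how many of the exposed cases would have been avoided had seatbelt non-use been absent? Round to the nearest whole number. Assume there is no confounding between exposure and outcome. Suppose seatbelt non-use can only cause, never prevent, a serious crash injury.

about 121 cases

p₁ = P(outcome | exposed) = 434/2977 = 0.14578
p₀ = P(outcome | unexposed) = 93/884 = 0.1052
PN = (p₁ − p₀)/p₁ = (0.14578 − 0.1052) / 0.14578 ≈ 0.27836.
Attributable cases ≈ PN × (exposed cases) = 0.27836 × 434 ≈ 120.81.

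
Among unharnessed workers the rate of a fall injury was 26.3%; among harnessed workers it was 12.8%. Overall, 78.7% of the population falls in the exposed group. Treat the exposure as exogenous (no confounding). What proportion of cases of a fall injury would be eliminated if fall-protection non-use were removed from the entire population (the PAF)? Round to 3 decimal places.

PAF ≈ 0.454

p₁ = 0.263, p₀ = 0.128.
Overall risk P(Y=1) = π·p₁ + (1−π)·p₀ = 0.787×0.263 + 0.213×0.128 = 0.23425.
Under exogeneity, PAF = [P(Y=1) − p₀] / P(Y=1).
PAF = (0.23425 − 0.128) / 0.23425 ≈ 0.4536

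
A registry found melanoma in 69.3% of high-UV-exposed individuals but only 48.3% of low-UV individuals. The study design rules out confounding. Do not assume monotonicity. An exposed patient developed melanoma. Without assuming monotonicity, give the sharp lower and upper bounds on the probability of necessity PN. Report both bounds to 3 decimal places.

p₁ = 0.693, p₀ = 0.483.
Under exogeneity alone the bounds on PN are max{0,(p₁−p₀)/p₁} ≤ PN ≤ min{1,(1−p₀)/p₁}.
  lower = (p₁ − p₀)/p₁ = 0.21 / 0.693 ≈ 0.3030
  upper = min{1, (1 − p₀)/p₁} = 0.517 / 0.693 ≈ 0.7460

0.303 ≤ PN ≤ 0.746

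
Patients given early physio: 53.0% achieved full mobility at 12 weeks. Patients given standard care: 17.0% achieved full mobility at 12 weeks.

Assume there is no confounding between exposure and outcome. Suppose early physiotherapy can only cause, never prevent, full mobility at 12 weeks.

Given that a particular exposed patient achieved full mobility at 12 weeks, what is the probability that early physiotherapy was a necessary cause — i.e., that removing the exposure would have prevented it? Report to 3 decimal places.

PN ≈ 0.679

p₁ = 0.53, p₀ = 0.17.
Under exogeneity and monotonicity, PN = (p₁ − p₀) / p₁.
PN = (0.53 − 0.17) / 0.53 = 0.36 / 0.53 ≈ 0.6792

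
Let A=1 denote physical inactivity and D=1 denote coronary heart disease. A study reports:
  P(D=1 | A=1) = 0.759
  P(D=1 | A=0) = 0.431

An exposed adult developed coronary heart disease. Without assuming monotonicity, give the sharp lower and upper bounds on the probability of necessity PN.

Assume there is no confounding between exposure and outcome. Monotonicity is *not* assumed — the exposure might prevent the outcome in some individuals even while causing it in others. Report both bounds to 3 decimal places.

Let p₁ = 0.759, p₀ = 0.431.
Under exogeneity alone the bounds on PN are max{0,(p₁−p₀)/p₁} ≤ PN ≤ min{1,(1−p₀)/p₁}.
  lower = (p₁ − p₀)/p₁ = 0.328 / 0.759 ≈ 0.4321
  upper = min{1, (1 − p₀)/p₁} = 0.569 / 0.759 ≈ 0.7497

0.432 ≤ PN ≤ 0.750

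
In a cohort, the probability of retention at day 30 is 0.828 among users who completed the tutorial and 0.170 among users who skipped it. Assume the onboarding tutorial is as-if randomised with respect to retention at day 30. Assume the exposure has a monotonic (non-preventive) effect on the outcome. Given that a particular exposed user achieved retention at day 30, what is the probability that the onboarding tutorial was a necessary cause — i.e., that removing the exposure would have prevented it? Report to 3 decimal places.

PN ≈ 0.795

Let p₁ = 0.828, p₀ = 0.17.
Under exogeneity and monotonicity, PN = (p₁ − p₀) / p₁.
PN = (0.828 − 0.17) / 0.828 = 0.658 / 0.828 ≈ 0.7947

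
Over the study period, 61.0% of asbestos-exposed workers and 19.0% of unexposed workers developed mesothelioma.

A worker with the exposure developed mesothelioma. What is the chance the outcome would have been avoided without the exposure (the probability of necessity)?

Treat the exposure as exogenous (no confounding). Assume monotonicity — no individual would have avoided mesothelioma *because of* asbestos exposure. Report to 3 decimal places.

p₁ = 0.61, p₀ = 0.19.
Under exogeneity and monotonicity, PN = (p₁ − p₀) / p₁.
PN = (0.61 − 0.19) / 0.61 = 0.42 / 0.61 ≈ 0.6885

PN ≈ 0.689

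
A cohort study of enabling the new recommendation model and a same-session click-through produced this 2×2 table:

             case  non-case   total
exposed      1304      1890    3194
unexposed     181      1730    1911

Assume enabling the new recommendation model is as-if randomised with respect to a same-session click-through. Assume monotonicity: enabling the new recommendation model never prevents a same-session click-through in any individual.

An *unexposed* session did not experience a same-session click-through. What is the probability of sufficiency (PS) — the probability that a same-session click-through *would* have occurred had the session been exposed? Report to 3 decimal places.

PS ≈ 0.346

p₁ = P(outcome | exposed) = 1304/3194 = 0.40827
p₀ = P(outcome | unexposed) = 181/1911 = 0.094715
Under exogeneity and monotonicity, PS = (p₁ − p₀) / (1 − p₀).
PS = (0.40827 − 0.094715) / (1 − 0.094715) = 0.31355 / 0.90529 ≈ 0.3464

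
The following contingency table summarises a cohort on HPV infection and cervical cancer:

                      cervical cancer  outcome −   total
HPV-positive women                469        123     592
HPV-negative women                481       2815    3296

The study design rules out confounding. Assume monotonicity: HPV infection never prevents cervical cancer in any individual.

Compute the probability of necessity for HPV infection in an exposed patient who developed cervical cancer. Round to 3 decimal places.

PN ≈ 0.816

p₁ = P(outcome | exposed) = 469/592 = 0.79223
p₀ = P(outcome | unexposed) = 481/3296 = 0.14593
Under exogeneity and monotonicity, PN = (p₁ − p₀)/p₁.
PN = (0.79223 − 0.14593) / 0.79223 ≈ 0.8158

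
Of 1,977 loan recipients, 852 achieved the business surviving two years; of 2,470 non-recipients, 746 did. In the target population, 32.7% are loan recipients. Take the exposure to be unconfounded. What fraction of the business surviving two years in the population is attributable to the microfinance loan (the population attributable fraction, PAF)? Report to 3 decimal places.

PAF ≈ 0.122

p₁ = P(outcome | exposed) = 852/1977 = 0.43096
p₀ = P(outcome | unexposed) = 746/2470 = 0.30202
Overall risk P(Y=1) = π·p₁ + (1−π)·p₀ = 0.327×0.43096 + 0.673×0.30202 = 0.34418.
Under exogeneity, PAF = [P(Y=1) − p₀] / P(Y=1).
PAF = (0.34418 − 0.30202) / 0.34418 ≈ 0.1225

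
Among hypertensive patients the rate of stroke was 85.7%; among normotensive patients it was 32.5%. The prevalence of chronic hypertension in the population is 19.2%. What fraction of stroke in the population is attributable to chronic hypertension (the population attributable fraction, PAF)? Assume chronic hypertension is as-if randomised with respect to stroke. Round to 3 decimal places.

PAF ≈ 0.239

p₁ = 0.857, p₀ = 0.325.
Overall risk P(Y=1) = π·p₁ + (1−π)·p₀ = 0.192×0.857 + 0.808×0.325 = 0.42714.
Under exogeneity, PAF = [P(Y=1) − p₀] / P(Y=1).
PAF = (0.42714 − 0.325) / 0.42714 ≈ 0.2391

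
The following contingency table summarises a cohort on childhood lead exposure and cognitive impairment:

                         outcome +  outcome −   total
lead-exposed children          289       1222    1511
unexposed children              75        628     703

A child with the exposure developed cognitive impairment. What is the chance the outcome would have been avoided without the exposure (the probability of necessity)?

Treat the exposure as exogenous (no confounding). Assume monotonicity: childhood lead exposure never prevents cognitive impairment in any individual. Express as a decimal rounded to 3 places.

PN ≈ 0.442

p₁ = P(outcome | exposed) = 289/1511 = 0.19126
p₀ = P(outcome | unexposed) = 75/703 = 0.10669
Under exogeneity and monotonicity, PN = (p₁ − p₀) / p₁.
PN = (0.19126 − 0.10669) / 0.19126 = 0.084578 / 0.19126 ≈ 0.4422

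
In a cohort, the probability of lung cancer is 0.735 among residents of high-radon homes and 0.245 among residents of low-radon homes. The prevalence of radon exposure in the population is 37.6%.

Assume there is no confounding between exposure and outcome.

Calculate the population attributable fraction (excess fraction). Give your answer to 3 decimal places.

Let p₁ = 0.735, p₀ = 0.245.
Overall risk P(Y=1) = π·p₁ + (1−π)·p₀ = 0.376×0.735 + 0.624×0.245 = 0.42924.
Under exogeneity, PAF = [P(Y=1) − p₀] / P(Y=1).
PAF = (0.42924 − 0.245) / 0.42924 ≈ 0.4292

PAF ≈ 0.429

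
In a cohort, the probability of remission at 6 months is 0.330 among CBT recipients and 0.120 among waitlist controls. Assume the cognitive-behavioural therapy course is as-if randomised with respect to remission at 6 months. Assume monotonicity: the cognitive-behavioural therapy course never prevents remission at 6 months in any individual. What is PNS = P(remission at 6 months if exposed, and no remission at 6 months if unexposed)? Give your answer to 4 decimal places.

PNS ≈ 0.2100

Let p₁ = 0.33, p₀ = 0.12.
Under exogeneity and monotonicity, PNS = p₁ − p₀.
PNS = 0.33 − 0.12 = 0.21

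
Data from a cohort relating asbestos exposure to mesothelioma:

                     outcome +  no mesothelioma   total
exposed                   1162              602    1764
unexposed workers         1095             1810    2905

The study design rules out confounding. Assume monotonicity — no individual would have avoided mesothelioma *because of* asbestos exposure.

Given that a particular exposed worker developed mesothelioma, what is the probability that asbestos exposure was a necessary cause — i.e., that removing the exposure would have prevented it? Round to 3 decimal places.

PN ≈ 0.428

p₁ = P(outcome | exposed) = 1162/1764 = 0.65873
p₀ = P(outcome | unexposed) = 1095/2905 = 0.37694
Under exogeneity and monotonicity, PN = (p₁ − p₀) / p₁.
PN = (0.65873 − 0.37694) / 0.65873 = 0.28179 / 0.65873 ≈ 0.4278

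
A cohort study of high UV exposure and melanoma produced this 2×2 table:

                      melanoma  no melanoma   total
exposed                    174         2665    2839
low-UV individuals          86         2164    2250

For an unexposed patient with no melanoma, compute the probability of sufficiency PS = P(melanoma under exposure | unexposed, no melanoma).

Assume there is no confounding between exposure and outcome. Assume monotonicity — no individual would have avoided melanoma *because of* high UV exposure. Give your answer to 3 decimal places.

PS ≈ 0.024

p₁ = P(outcome | exposed) = 174/2839 = 0.061289
p₀ = P(outcome | unexposed) = 86/2250 = 0.038222
Under exogeneity and monotonicity, PS = (p₁ − p₀)/(1 − p₀).
PS = (0.061289 − 0.038222) / 0.96178 ≈ 0.0240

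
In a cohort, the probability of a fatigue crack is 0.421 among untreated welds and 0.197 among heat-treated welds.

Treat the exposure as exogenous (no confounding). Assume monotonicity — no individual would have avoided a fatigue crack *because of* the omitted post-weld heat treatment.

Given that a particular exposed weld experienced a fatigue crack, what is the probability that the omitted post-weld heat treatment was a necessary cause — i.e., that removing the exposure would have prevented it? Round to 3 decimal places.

Let p₁ = 0.421, p₀ = 0.197.
Under exogeneity and monotonicity, PN = (p₁ − p₀) / p₁.
PN = (0.421 − 0.197) / 0.421 = 0.224 / 0.421 ≈ 0.5321

PN ≈ 0.532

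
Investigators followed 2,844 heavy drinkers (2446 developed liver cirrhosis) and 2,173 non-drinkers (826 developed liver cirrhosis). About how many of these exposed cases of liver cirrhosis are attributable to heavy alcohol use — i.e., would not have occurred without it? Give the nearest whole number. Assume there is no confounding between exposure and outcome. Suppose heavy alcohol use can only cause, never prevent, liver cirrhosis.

p₁ = P(outcome | exposed) = 2446/2844 = 0.86006
p₀ = P(outcome | unexposed) = 826/2173 = 0.38012
PN = (p₁ − p₀)/p₁ = (0.86006 − 0.38012) / 0.86006 ≈ 0.55803.
Attributable cases ≈ PN × (exposed cases) = 0.55803 × 2446 ≈ 1364.94.

about 1365 cases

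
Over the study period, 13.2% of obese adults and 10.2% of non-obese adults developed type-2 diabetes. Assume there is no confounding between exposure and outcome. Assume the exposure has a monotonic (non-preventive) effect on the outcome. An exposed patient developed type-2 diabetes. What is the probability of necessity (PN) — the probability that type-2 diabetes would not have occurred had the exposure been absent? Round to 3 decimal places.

PN ≈ 0.227

p₁ = 0.132, p₀ = 0.102.
Under exogeneity and monotonicity, PN = (p₁ − p₀) / p₁.
PN = (0.132 − 0.102) / 0.132 = 0.03 / 0.132 ≈ 0.2273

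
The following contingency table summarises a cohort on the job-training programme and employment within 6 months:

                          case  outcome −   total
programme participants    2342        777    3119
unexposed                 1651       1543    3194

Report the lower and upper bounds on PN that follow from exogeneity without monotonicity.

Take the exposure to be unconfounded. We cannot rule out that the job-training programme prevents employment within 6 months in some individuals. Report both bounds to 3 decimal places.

0.312 ≤ PN ≤ 0.643

p₁ = P(outcome | exposed) = 2342/3119 = 0.75088
p₀ = P(outcome | unexposed) = 1651/3194 = 0.51691
Under exogeneity alone the bounds on PN are max{0,(p₁−p₀)/p₁} ≤ PN ≤ min{1,(1−p₀)/p₁}.
  lower = (p₁ − p₀)/p₁ = 0.23397 / 0.75088 ≈ 0.3116
  upper = min{1, (1 − p₀)/p₁} = 0.48309 / 0.75088 ≈ 0.6434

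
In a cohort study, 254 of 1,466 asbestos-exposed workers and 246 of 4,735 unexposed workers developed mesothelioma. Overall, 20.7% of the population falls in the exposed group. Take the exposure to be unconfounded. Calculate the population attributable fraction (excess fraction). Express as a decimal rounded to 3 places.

PAF ≈ 0.326

p₁ = P(outcome | exposed) = 254/1466 = 0.17326
p₀ = P(outcome | unexposed) = 246/4735 = 0.051954
Overall risk P(Y=1) = π·p₁ + (1−π)·p₀ = 0.207×0.17326 + 0.793×0.051954 = 0.077064.
Under exogeneity, PAF = [P(Y=1) − p₀] / P(Y=1).
PAF = (0.077064 − 0.051954) / 0.077064 ≈ 0.3258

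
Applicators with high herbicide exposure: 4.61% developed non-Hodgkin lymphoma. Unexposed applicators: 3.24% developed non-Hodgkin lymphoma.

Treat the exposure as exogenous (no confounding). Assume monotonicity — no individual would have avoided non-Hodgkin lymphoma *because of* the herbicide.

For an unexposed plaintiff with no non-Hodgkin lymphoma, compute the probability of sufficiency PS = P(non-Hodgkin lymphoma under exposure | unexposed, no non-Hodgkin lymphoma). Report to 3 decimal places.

p₁ = 0.0461, p₀ = 0.0324.
Under exogeneity and monotonicity, PS = (p₁ − p₀) / (1 − p₀).
PS = (0.0461 − 0.0324) / (1 − 0.0324) = 0.0137 / 0.9676 ≈ 0.0142

PS ≈ 0.014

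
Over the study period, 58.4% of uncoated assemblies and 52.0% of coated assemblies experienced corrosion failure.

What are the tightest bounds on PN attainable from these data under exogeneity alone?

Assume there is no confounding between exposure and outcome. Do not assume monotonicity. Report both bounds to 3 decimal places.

p₁ = 0.584, p₀ = 0.52.
Under exogeneity alone the bounds on PN are max{0,(p₁−p₀)/p₁} ≤ PN ≤ min{1,(1−p₀)/p₁}.
  lower = (p₁ − p₀)/p₁ = 0.064 / 0.584 ≈ 0.1096
  upper = min{1, (1 − p₀)/p₁} = 0.48 / 0.584 ≈ 0.8219

0.110 ≤ PN ≤ 0.822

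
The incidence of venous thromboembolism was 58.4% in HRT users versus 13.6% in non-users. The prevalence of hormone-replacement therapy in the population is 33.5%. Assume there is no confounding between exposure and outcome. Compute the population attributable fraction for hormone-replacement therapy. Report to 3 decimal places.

PAF ≈ 0.525

p₁ = 0.584, p₀ = 0.136.
Overall risk P(Y=1) = π·p₁ + (1−π)·p₀ = 0.335×0.584 + 0.665×0.136 = 0.28608.
Under exogeneity, PAF = [P(Y=1) − p₀] / P(Y=1).
PAF = (0.28608 − 0.136) / 0.28608 ≈ 0.5246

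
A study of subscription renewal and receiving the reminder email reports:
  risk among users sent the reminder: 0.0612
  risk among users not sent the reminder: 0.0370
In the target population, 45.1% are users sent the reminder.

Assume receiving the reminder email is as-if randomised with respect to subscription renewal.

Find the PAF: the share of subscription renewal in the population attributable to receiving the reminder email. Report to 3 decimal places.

PAF ≈ 0.228

Let p₁ = 0.0612, p₀ = 0.037.
Overall risk P(Y=1) = π·p₁ + (1−π)·p₀ = 0.451×0.0612 + 0.549×0.037 = 0.047914.
Under exogeneity, PAF = [P(Y=1) − p₀] / P(Y=1).
PAF = (0.047914 − 0.037) / 0.047914 ≈ 0.2278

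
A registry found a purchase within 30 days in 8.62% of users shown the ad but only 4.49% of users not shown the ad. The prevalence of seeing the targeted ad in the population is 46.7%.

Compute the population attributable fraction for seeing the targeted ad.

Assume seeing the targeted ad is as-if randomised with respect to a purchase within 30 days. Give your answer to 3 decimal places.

p₁ = 0.0862, p₀ = 0.0449.
Overall risk P(Y=1) = π·p₁ + (1−π)·p₀ = 0.467×0.0862 + 0.533×0.0449 = 0.064187.
Under exogeneity, PAF = [P(Y=1) − p₀] / P(Y=1).
PAF = (0.064187 − 0.0449) / 0.064187 ≈ 0.3005

PAF ≈ 0.300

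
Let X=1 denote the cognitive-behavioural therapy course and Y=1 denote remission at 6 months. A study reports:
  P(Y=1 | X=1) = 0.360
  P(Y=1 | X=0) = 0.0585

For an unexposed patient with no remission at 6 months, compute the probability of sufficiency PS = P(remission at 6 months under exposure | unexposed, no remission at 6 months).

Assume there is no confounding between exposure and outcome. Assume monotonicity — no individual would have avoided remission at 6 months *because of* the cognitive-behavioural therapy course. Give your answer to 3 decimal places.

Let p₁ = 0.36, p₀ = 0.0585.
Under exogeneity and monotonicity, PS = (p₁ − p₀) / (1 − p₀).
PS = (0.36 − 0.0585) / (1 − 0.0585) = 0.3015 / 0.9415 ≈ 0.3202

PS ≈ 0.320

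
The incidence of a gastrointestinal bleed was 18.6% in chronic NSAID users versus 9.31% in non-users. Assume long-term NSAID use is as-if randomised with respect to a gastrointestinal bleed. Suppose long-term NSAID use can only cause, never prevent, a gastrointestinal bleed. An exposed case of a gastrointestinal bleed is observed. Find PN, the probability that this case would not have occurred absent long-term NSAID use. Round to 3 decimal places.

p₁ = 0.186, p₀ = 0.0931.
Under exogeneity and monotonicity, PN = (p₁ − p₀) / p₁.
PN = (0.186 − 0.0931) / 0.186 = 0.0929 / 0.186 ≈ 0.4995

PN ≈ 0.499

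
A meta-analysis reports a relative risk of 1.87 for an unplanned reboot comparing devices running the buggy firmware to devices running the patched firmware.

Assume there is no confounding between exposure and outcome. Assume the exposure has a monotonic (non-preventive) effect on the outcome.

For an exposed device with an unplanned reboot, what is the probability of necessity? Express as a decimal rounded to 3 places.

Under exogeneity and monotonicity, PN = (RR − 1) / RR = 1 − 1/RR.
PN = (1.87 − 1) / 1.87 = 0.87 / 1.87 ≈ 0.4652

PN ≈ 0.465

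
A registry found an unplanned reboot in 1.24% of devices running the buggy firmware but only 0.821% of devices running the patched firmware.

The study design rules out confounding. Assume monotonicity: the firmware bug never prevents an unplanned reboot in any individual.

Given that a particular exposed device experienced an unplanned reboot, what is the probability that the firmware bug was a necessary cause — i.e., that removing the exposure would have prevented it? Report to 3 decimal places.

p₁ = 0.0124, p₀ = 0.00821.
Under exogeneity and monotonicity, PN = (p₁ − p₀) / p₁.
PN = (0.0124 − 0.00821) / 0.0124 = 0.00419 / 0.0124 ≈ 0.3379

PN ≈ 0.338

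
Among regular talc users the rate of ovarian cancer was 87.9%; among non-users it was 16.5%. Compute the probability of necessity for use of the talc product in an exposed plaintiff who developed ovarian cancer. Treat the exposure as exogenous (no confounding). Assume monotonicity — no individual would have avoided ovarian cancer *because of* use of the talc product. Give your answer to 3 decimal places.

PN ≈ 0.812

p₁ = 0.879, p₀ = 0.165.
Under exogeneity and monotonicity, PN = (p₁ − p₀) / p₁.
PN = (0.879 − 0.165) / 0.879 = 0.714 / 0.879 ≈ 0.8123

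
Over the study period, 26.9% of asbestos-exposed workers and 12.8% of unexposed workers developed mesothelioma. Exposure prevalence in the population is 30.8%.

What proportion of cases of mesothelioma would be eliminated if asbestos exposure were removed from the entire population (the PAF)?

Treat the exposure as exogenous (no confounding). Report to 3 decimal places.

p₁ = 0.269, p₀ = 0.128.
Overall risk P(Y=1) = π·p₁ + (1−π)·p₀ = 0.308×0.269 + 0.692×0.128 = 0.17143.
Under exogeneity, PAF = [P(Y=1) − p₀] / P(Y=1).
PAF = (0.17143 − 0.128) / 0.17143 ≈ 0.2533

PAF ≈ 0.253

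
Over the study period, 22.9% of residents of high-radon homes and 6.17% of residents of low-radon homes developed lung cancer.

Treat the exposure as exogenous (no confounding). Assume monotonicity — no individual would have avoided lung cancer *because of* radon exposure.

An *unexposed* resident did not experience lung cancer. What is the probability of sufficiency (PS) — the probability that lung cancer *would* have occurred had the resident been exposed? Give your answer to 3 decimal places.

p₁ = 0.229, p₀ = 0.0617.
Under exogeneity and monotonicity, PS = (p₁ − p₀) / (1 − p₀).
PS = (0.229 − 0.0617) / (1 − 0.0617) = 0.1673 / 0.9383 ≈ 0.1783

PS ≈ 0.178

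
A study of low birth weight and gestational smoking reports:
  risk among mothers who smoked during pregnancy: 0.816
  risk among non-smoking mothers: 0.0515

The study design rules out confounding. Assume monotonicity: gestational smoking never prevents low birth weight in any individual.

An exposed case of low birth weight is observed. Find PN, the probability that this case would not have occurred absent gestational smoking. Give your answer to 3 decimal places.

Let p₁ = 0.816, p₀ = 0.0515.
Under exogeneity and monotonicity, PN = (p₁ − p₀) / p₁.
PN = (0.816 − 0.0515) / 0.816 = 0.7645 / 0.816 ≈ 0.9369

PN ≈ 0.937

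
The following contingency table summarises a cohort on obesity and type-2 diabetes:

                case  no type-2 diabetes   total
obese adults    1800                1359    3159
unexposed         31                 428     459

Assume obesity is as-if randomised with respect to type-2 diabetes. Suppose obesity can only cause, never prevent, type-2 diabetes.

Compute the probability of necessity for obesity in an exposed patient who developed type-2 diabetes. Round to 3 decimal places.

p₁ = P(outcome | exposed) = 1800/3159 = 0.5698
p₀ = P(outcome | unexposed) = 31/459 = 0.067538
Under exogeneity and monotonicity, PN = (p₁ − p₀) / p₁.
PN = (0.5698 − 0.067538) / 0.5698 = 0.50226 / 0.5698 ≈ 0.8815

PN ≈ 0.881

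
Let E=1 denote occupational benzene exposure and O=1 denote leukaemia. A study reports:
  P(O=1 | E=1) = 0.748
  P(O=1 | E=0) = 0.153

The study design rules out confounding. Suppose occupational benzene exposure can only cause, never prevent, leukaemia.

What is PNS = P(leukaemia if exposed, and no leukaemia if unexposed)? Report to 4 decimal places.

Let p₁ = 0.748, p₀ = 0.153.
Under exogeneity and monotonicity, PNS = p₁ − p₀.
PNS = 0.748 − 0.153 = 0.595

PNS ≈ 0.5950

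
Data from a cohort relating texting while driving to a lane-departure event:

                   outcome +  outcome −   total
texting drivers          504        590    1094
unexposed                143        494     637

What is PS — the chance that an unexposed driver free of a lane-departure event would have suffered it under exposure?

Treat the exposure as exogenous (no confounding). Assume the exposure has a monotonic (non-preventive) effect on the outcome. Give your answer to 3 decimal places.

p₁ = P(outcome | exposed) = 504/1094 = 0.46069
p₀ = P(outcome | unexposed) = 143/637 = 0.22449
Under exogeneity and monotonicity, PS = (p₁ − p₀)/(1 − p₀).
PS = (0.46069 − 0.22449) / 0.77551 ≈ 0.3046

PS ≈ 0.305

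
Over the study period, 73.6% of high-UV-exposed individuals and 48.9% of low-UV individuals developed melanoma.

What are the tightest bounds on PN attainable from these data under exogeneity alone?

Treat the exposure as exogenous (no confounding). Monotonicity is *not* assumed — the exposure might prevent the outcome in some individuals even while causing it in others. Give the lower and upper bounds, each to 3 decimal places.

p₁ = 0.736, p₀ = 0.489.
Under exogeneity alone the bounds on PN are max{0,(p₁−p₀)/p₁} ≤ PN ≤ min{1,(1−p₀)/p₁}.
  lower = (p₁ − p₀)/p₁ = 0.247 / 0.736 ≈ 0.3356
  upper = min{1, (1 − p₀)/p₁} = 0.511 / 0.736 ≈ 0.6943

0.336 ≤ PN ≤ 0.694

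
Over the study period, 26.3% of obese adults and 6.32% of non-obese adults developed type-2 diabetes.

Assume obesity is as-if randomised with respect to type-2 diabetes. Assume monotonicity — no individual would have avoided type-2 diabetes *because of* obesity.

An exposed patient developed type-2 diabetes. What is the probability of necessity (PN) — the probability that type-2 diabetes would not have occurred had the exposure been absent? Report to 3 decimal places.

PN ≈ 0.760

p₁ = 0.263, p₀ = 0.0632.
Under exogeneity and monotonicity, PN = (p₁ − p₀) / p₁.
PN = (0.263 − 0.0632) / 0.263 = 0.1998 / 0.263 ≈ 0.7597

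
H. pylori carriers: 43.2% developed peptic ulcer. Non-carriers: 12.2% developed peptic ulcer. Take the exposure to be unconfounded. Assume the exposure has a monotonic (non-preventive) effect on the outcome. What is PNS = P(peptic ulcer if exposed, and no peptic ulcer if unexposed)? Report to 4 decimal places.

p₁ = 0.432, p₀ = 0.122.
Under exogeneity and monotonicity, PNS = p₁ − p₀.
PNS = 0.432 − 0.122 = 0.31

PNS ≈ 0.3100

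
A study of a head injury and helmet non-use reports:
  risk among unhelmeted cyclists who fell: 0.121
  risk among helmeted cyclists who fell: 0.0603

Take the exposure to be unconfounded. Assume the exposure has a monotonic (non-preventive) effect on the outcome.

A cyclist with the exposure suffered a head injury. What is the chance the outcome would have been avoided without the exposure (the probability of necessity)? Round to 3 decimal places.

Let p₁ = 0.121, p₀ = 0.0603.
Under exogeneity and monotonicity, PN = (p₁ − p₀) / p₁.
PN = (0.121 − 0.0603) / 0.121 = 0.0607 / 0.121 ≈ 0.5017

PN ≈ 0.502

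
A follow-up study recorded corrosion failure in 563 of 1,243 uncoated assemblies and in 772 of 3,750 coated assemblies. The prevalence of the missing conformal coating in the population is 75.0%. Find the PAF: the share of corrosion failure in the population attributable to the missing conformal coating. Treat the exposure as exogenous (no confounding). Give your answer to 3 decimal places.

p₁ = P(outcome | exposed) = 563/1243 = 0.45294
p₀ = P(outcome | unexposed) = 772/3750 = 0.20587
Overall risk P(Y=1) = π·p₁ + (1−π)·p₀ = 0.75×0.45294 + 0.25×0.20587 = 0.39117.
Under exogeneity, PAF = [P(Y=1) − p₀] / P(Y=1).
PAF = (0.39117 − 0.20587) / 0.39117 ≈ 0.4737

PAF ≈ 0.474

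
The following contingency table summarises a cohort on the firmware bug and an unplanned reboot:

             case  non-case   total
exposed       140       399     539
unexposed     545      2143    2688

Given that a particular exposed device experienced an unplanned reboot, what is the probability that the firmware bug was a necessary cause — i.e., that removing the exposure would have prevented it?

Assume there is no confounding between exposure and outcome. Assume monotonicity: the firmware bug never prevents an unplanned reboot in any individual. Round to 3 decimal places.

p₁ = P(outcome | exposed) = 140/539 = 0.25974
p₀ = P(outcome | unexposed) = 545/2688 = 0.20275
Under exogeneity and monotonicity, PN = (p₁ − p₀)/p₁.
PN = (0.25974 − 0.20275) / 0.25974 ≈ 0.2194

PN ≈ 0.219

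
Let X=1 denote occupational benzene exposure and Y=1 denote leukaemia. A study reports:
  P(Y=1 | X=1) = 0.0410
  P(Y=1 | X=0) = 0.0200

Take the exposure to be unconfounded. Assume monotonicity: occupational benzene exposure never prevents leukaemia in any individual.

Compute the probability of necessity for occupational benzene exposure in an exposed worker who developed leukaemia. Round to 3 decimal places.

Let p₁ = 0.041, p₀ = 0.02.
Under exogeneity and monotonicity, PN = (p₁ − p₀) / p₁.
PN = (0.041 − 0.02) / 0.041 = 0.021 / 0.041 ≈ 0.5122

PN ≈ 0.512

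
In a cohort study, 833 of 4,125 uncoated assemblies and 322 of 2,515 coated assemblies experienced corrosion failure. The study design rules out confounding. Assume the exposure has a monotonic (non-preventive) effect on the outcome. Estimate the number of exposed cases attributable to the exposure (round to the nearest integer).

about 305 cases

p₁ = P(outcome | exposed) = 833/4125 = 0.20194
p₀ = P(outcome | unexposed) = 322/2515 = 0.12803
PN = (p₁ − p₀)/p₁ = (0.20194 − 0.12803) / 0.20194 ≈ 0.36599.
Attributable cases ≈ PN × (exposed cases) = 0.36599 × 833 ≈ 304.87.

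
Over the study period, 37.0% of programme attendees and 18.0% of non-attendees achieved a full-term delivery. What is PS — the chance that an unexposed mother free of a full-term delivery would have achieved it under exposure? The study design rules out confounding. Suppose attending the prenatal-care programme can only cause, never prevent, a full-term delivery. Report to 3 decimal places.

p₁ = 0.37, p₀ = 0.18.
Under exogeneity and monotonicity, PS = (p₁ − p₀) / (1 − p₀).
PS = (0.37 − 0.18) / (1 − 0.18) = 0.19 / 0.82 ≈ 0.2317

PS ≈ 0.232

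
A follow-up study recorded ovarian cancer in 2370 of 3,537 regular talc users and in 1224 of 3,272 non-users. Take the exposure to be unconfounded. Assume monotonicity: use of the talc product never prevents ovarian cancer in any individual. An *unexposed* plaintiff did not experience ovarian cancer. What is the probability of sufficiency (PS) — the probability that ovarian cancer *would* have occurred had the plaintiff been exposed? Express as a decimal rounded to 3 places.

p₁ = P(outcome | exposed) = 2370/3537 = 0.67006
p₀ = P(outcome | unexposed) = 1224/3272 = 0.37408
Under exogeneity and monotonicity, PS = (p₁ − p₀) / (1 − p₀).
PS = (0.67006 − 0.37408) / (1 − 0.37408) = 0.29598 / 0.62592 ≈ 0.4729

PS ≈ 0.473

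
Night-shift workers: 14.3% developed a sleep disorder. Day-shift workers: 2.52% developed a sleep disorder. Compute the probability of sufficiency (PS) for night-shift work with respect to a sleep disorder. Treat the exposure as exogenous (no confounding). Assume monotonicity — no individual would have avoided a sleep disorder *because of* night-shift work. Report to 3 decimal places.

p₁ = 0.143, p₀ = 0.0252.
Under exogeneity and monotonicity, PS = (p₁ − p₀) / (1 − p₀).
PS = (0.143 − 0.0252) / (1 − 0.0252) = 0.1178 / 0.9748 ≈ 0.1208

PS ≈ 0.121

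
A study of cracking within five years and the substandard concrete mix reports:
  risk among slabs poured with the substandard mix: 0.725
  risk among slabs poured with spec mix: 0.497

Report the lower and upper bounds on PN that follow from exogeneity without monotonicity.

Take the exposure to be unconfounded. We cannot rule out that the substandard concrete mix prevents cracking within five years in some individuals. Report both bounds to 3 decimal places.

Let p₁ = 0.725, p₀ = 0.497.
Under exogeneity alone the bounds on PN are max{0,(p₁−p₀)/p₁} ≤ PN ≤ min{1,(1−p₀)/p₁}.
  lower = (p₁ − p₀)/p₁ = 0.228 / 0.725 ≈ 0.3145
  upper = min{1, (1 − p₀)/p₁} = 0.503 / 0.725 ≈ 0.6938

0.314 ≤ PN ≤ 0.694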